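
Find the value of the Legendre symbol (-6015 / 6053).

Pull out -1: (-6015 / 6053) = (-1 / 6053)·(6015 / 6053). Since 6053 ≡ 1 (mod 4), (-1 / 6053) = +1. Now have (6015 / 6053).
6053 ≡ 1 (mod 4), so quadratic reciprocity gives (6015 / 6053) = (6053 / 6015). Reduce: 6053 ≡ 38 (mod 6015). Now have (38 / 6015).
Factor out 2: 38 = 2·19. Since 6015 ≡ 7 (mod 8), (2 / 6015) = +1. Now have (19 / 6015).
Both 19 ≡ 3 and 6015 ≡ 3 (mod 4), so reciprocity gives (19 / 6015) = -(6015 / 19). Reduce: 6015 ≡ 11 (mod 19). Now have -(11 / 19).
Both 11 ≡ 3 and 19 ≡ 3 (mod 4), so reciprocity gives (11 / 19) = -(19 / 11). Reduce: 19 ≡ 8 (mod 11). Now have (8 / 11).
Factor out 2: 8 = 2^3. Since 11 ≡ 3 (mod 8), (2 / 11) = -1, and (2 / 11)^3 = -1. Now have -(1 / 11).
(1 / 11) = 1. Collecting the sign factors: -1.

-1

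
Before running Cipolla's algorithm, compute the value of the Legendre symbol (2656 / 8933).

Factor out 2: 2656 = 2^5·83. Since 8933 ≡ 5 (mod 8), (2 / 8933) = -1, and (2 / 8933)^5 = -1. Now have -(83 / 8933).
8933 ≡ 1 (mod 4), so quadratic reciprocity gives (83 / 8933) = (8933 / 83). Reduce: 8933 ≡ 52 (mod 83). Now have -(52 / 83).
Factor out 2: 52 = 2^2·13. Since 83 ≡ 3 (mod 8), (2 / 83) = -1, and (2 / 83)^2 = +1. Now have -(13 / 83).
13 ≡ 1 (mod 4), so quadratic reciprocity gives (13 / 83) = (83 / 13). Reduce: 83 ≡ 5 (mod 13). Now have -(5 / 13).
5 ≡ 1 (mod 4), so quadratic reciprocity gives (5 / 13) = (13 / 5). Reduce: 13 ≡ 3 (mod 5). Now have -(3 / 5).
5 ≡ 1 (mod 4), so quadratic reciprocity gives (3 / 5) = (5 / 3). Reduce: 5 ≡ 2 (mod 3). Now have -(2 / 3).
Factor out 2: 2 = 2. Since 3 ≡ 3 (mod 8), (2 / 3) = -1. Now have (1 / 3).
(1 / 3) = 1. Collecting the sign factors: 1.

1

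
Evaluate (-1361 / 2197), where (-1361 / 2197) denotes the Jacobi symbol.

Reduce the numerator: -1361 ≡ 836 (mod 2197), so (-1361 / 2197) = (836 / 2197).
Factor out 2: 836 = 2^2·209. Since 2197 ≡ 5 (mod 8), (2 / 2197) = -1, and (2 / 2197)^2 = +1. Now have (209 / 2197).
209 ≡ 1 (mod 4), so quadratic reciprocity gives (209 / 2197) = (2197 / 209). Reduce: 2197 ≡ 107 (mod 209). Now have (107 / 209).
209 ≡ 1 (mod 4), so quadratic reciprocity gives (107 / 209) = (209 / 107). Reduce: 209 ≡ 102 (mod 107). Now have (102 / 107).
Factor out 2: 102 = 2·51. Since 107 ≡ 3 (mod 8), (2 / 107) = -1. Now have -(51 / 107).
Both 51 ≡ 3 and 107 ≡ 3 (mod 4), so reciprocity gives (51 / 107) = -(107 / 51). Reduce: 107 ≡ 5 (mod 51). Now have (5 / 51).
5 ≡ 1 (mod 4), so quadratic reciprocity gives (5 / 51) = (51 / 5). Reduce: 51 ≡ 1 (mod 5). Now have (1 / 5).
(1 / 5) = 1. Collecting the sign factors: 1.

1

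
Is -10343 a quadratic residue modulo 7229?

(-10343/7229)
  = (4115/7229)    [-10343 ≡ 4115 mod 7229]
  = (7229/4115)    [QR: 7229 ≡ 1 mod 4, sign kept]
  = (3114/4115)    [7229 ≡ 3114 mod 4115]
  = -(1557/4115)    [4115 ≡ 3 mod 8 ⇒ (2/4115) = -1]
  = -(4115/1557)    [QR: 1557 ≡ 1 mod 4, sign kept]
  = -(1001/1557)    [4115 ≡ 1001 mod 1557]
  = -(1557/1001)    [QR: 1001 ≡ 1 mod 4, sign kept]
  = -(556/1001)    [1557 ≡ 556 mod 1001]
  = -(139/1001)    [1001 ≡ 1 mod 8 ⇒ (2/1001)^2 = +1]
  = -(1001/139)    [QR: 1001 ≡ 1 mod 4, sign kept]
  = -(28/139)    [1001 ≡ 28 mod 139]
  = -(7/139)    [139 ≡ 3 mod 8 ⇒ (2/139)^2 = +1]
  = (139/7)    [QR: both ≡ 3 mod 4, sign flips]
  = (6/7)    [139 ≡ 6 mod 7]
  = (3/7)    [7 ≡ 7 mod 8 ⇒ (2/7) = +1]
  = -(7/3)    [QR: both ≡ 3 mod 4, sign flips]
  = -(1/3)    [7 ≡ 1 mod 3]
  = -1    [(1/3) = 1]
The Legendre symbol is -1, so x^2 ≡ -10343 (mod 7229) has no solution.

no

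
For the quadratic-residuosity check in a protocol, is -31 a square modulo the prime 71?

Reduce the numerator: -31 ≡ 40 (mod 71), so (-31/71) = (40/71).
Factor out 2: 40 = 2^3·5. Since 71 ≡ 7 (mod 8), (2/71) = +1, and (2/71)^3 = +1. Now have (5/71).
5 ≡ 1 (mod 4), so quadratic reciprocity gives (5/71) = (71/5). Reduce: 71 ≡ 1 (mod 5). Now have (1/5).
(1/5) = 1. Collecting the sign factors: 1.
The Legendre symbol is 1, so x^2 ≡ -31 (mod 71) has solution.

yes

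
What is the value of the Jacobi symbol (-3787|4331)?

Pull out -1: (-3787|4331) = (-1|4331)·(3787|4331). Since 4331 ≡ 3 (mod 4), (-1|4331) = -1. Now have -(3787|4331).
Both 3787 ≡ 3 and 4331 ≡ 3 (mod 4), so reciprocity gives (3787|4331) = -(4331|3787). Reduce: 4331 ≡ 544 (mod 3787). Now have (544|3787).
Factor out 2: 544 = 2^5·17. Since 3787 ≡ 3 (mod 8), (2|3787) = -1, and (2|3787)^5 = -1. Now have -(17|3787).
17 ≡ 1 (mod 4), so quadratic reciprocity gives (17|3787) = (3787|17). Reduce: 3787 ≡ 13 (mod 17). Now have -(13|17).
13 ≡ 1 (mod 4), so quadratic reciprocity gives (13|17) = (17|13). Reduce: 17 ≡ 4 (mod 13). Now have -(4|13).
Factor out 2: 4 = 2^2. Since 13 ≡ 5 (mod 8), (2|13) = -1, and (2|13)^2 = +1. Now have -(1|13).
(1|13) = 1. Collecting the sign factors: -1.

-1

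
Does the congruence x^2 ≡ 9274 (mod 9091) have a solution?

yes

(9274|9091)
  = (183|9091)    [9274 ≡ 183 mod 9091]
  = -(9091|183)    [QR: both ≡ 3 mod 4, sign flips]
  = -(124|183)    [9091 ≡ 124 mod 183]
  = -(31|183)    [183 ≡ 7 mod 8 ⇒ (2|183)^2 = +1]
  = (183|31)    [QR: both ≡ 3 mod 4, sign flips]
  = (28|31)    [183 ≡ 28 mod 31]
  = (7|31)    [31 ≡ 7 mod 8 ⇒ (2|31)^2 = +1]
  = -(31|7)    [QR: both ≡ 3 mod 4, sign flips]
  = -(3|7)    [31 ≡ 3 mod 7]
  = (7|3)    [QR: both ≡ 3 mod 4, sign flips]
  = (1|3)    [7 ≡ 1 mod 3]
  = 1    [(1|3) = 1]
(9274|9091) = 1, and 9091 is prime, so 9274 is a quadratic residue mod 9091.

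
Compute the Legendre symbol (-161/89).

Reduce the numerator: -161 ≡ 17 (mod 89), so (-161/89) = (17/89).
17 ≡ 1 (mod 4), so quadratic reciprocity gives (17/89) = (89/17). Reduce: 89 ≡ 4 (mod 17). Now have (4/17).
Factor out 2: 4 = 2^2. Since 17 ≡ 1 (mod 8), (2/17) = +1, and (2/17)^2 = +1. Now have (1/17).
(1/17) = 1. Collecting the sign factors: 1.

1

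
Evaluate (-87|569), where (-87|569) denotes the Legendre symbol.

Reduce the numerator: -87 ≡ 482 (mod 569), so (-87|569) = (482|569).
Factor out 2: 482 = 2·241. Since 569 ≡ 1 (mod 8), (2|569) = +1. Now have (241|569).
241 ≡ 1 (mod 4), so quadratic reciprocity gives (241|569) = (569|241). Reduce: 569 ≡ 87 (mod 241). Now have (87|241).
241 ≡ 1 (mod 4), so quadratic reciprocity gives (87|241) = (241|87). Reduce: 241 ≡ 67 (mod 87). Now have (67|87).
Both 67 ≡ 3 and 87 ≡ 3 (mod 4), so reciprocity gives (67|87) = -(87|67). Reduce: 87 ≡ 20 (mod 67). Now have -(20|67).
Factor out 2: 20 = 2^2·5. Since 67 ≡ 3 (mod 8), (2|67) = -1, and (2|67)^2 = +1. Now have -(5|67).
5 ≡ 1 (mod 4), so quadratic reciprocity gives (5|67) = (67|5). Reduce: 67 ≡ 2 (mod 5). Now have -(2|5).
Factor out 2: 2 = 2. Since 5 ≡ 5 (mod 8), (2|5) = -1. Now have (1|5).
(1|5) = 1. Collecting the sign factors: 1.

1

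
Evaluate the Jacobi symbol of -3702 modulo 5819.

1

Pull out -1: (-3702|5819) = (-1|5819)·(3702|5819). Since 5819 ≡ 3 (mod 4), (-1|5819) = -1. Now have -(3702|5819).
Factor out 2: 3702 = 2·1851. Since 5819 ≡ 3 (mod 8), (2|5819) = -1. Now have (1851|5819).
Both 1851 ≡ 3 and 5819 ≡ 3 (mod 4), so reciprocity gives (1851|5819) = -(5819|1851). Reduce: 5819 ≡ 266 (mod 1851). Now have -(266|1851).
Factor out 2: 266 = 2·133. Since 1851 ≡ 3 (mod 8), (2|1851) = -1. Now have (133|1851).
133 ≡ 1 (mod 4), so quadratic reciprocity gives (133|1851) = (1851|133). Reduce: 1851 ≡ 122 (mod 133). Now have (122|133).
Factor out 2: 122 = 2·61. Since 133 ≡ 5 (mod 8), (2|133) = -1. Now have -(61|133).
61 ≡ 1 (mod 4), so quadratic reciprocity gives (61|133) = (133|61). Reduce: 133 ≡ 11 (mod 61). Now have -(11|61).
61 ≡ 1 (mod 4), so quadratic reciprocity gives (11|61) = (61|11). Reduce: 61 ≡ 6 (mod 11). Now have -(6|11).
Factor out 2: 6 = 2·3. Since 11 ≡ 3 (mod 8), (2|11) = -1. Now have (3|11).
Both 3 ≡ 3 and 11 ≡ 3 (mod 4), so reciprocity gives (3|11) = -(11|3). Reduce: 11 ≡ 2 (mod 3). Now have -(2|3).
Factor out 2: 2 = 2. Since 3 ≡ 3 (mod 8), (2|3) = -1. Now have (1|3).
(1|3) = 1. Collecting the sign factors: 1.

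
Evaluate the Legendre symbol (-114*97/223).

-1

By multiplicativity, (-114·97/223) = (-114/223)·(97/223).
First factor (-114/223):
(-114/223)
  = (109/223)    [-114 ≡ 109 mod 223]
  = (223/109)    [QR: 109 ≡ 1 mod 4, sign kept]
  = (5/109)    [223 ≡ 5 mod 109]
  = (109/5)    [QR: 5 ≡ 1 mod 4, sign kept]
  = (4/5)    [109 ≡ 4 mod 5]
  = (1/5)    [5 ≡ 5 mod 8 ⇒ (2/5)^2 = +1]
  = 1    [(1/5) = 1]
Second factor (97/223):
(97/223)
  = (223/97)    [QR: 97 ≡ 1 mod 4, sign kept]
  = (29/97)    [223 ≡ 29 mod 97]
  = (97/29)    [QR: 29 ≡ 1 mod 4, sign kept]
  = (10/29)    [97 ≡ 10 mod 29]
  = -(5/29)    [29 ≡ 5 mod 8 ⇒ (2/29) = -1]
  = -(29/5)    [QR: 5 ≡ 1 mod 4, sign kept]
  = -(4/5)    [29 ≡ 4 mod 5]
  = -(1/5)    [5 ≡ 5 mod 8 ⇒ (2/5)^2 = +1]
  = -1    [(1/5) = 1]
Product: (1)·(-1) = -1.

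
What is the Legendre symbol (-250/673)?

Pull out -1: (-250/673) = (-1/673)·(250/673). Since 673 ≡ 1 (mod 4), (-1/673) = +1. Now have (250/673).
Factor out 2: 250 = 2·125. Since 673 ≡ 1 (mod 8), (2/673) = +1. Now have (125/673).
125 ≡ 1 (mod 4), so quadratic reciprocity gives (125/673) = (673/125). Reduce: 673 ≡ 48 (mod 125). Now have (48/125).
Factor out 2: 48 = 2^4·3. Since 125 ≡ 5 (mod 8), (2/125) = -1, and (2/125)^4 = +1. Now have (3/125).
125 ≡ 1 (mod 4), so quadratic reciprocity gives (3/125) = (125/3). Reduce: 125 ≡ 2 (mod 3). Now have (2/3).
Factor out 2: 2 = 2. Since 3 ≡ 3 (mod 8), (2/3) = -1. Now have -(1/3).
(1/3) = 1. Collecting the sign factors: -1.

-1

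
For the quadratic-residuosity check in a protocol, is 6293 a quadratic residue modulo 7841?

(6293/7841)
  = (7841/6293)    [QR: 6293 ≡ 1 mod 4, sign kept]
  = (1548/6293)    [7841 ≡ 1548 mod 6293]
  = (387/6293)    [6293 ≡ 5 mod 8 ⇒ (2/6293)^2 = +1]
  = (6293/387)    [QR: 6293 ≡ 1 mod 4, sign kept]
  = (101/387)    [6293 ≡ 101 mod 387]
  = (387/101)    [QR: 101 ≡ 1 mod 4, sign kept]
  = (84/101)    [387 ≡ 84 mod 101]
  = (21/101)    [101 ≡ 5 mod 8 ⇒ (2/101)^2 = +1]
  = (101/21)    [QR: 21 ≡ 1 mod 4, sign kept]
  = (17/21)    [101 ≡ 17 mod 21]
  = (21/17)    [QR: 17 ≡ 1 mod 4, sign kept]
  = (4/17)    [21 ≡ 4 mod 17]
  = (1/17)    [17 ≡ 1 mod 8 ⇒ (2/17)^2 = +1]
  = 1    [(1/17) = 1]
The Legendre symbol is 1, so x^2 ≡ 6293 (mod 7841) has solution.

yes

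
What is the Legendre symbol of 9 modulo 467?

9 ≡ 1 (mod 4), so quadratic reciprocity gives (9 / 467) = (467 / 9). Reduce: 467 ≡ 8 (mod 9). Now have (8 / 9).
Factor out 2: 8 = 2^3. Since 9 ≡ 1 (mod 8), (2 / 9) = +1, and (2 / 9)^3 = +1. Now have (1 / 9).
(1 / 9) = 1. Collecting the sign factors: 1.

1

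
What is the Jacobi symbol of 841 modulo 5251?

(841/5251)
  = (5251/841)    [QR: 841 ≡ 1 mod 4, sign kept]
  = (205/841)    [5251 ≡ 205 mod 841]
  = (841/205)    [QR: 205 ≡ 1 mod 4, sign kept]
  = (21/205)    [841 ≡ 21 mod 205]
  = (205/21)    [QR: 21 ≡ 1 mod 4, sign kept]
  = (16/21)    [205 ≡ 16 mod 21]
  = (1/21)    [21 ≡ 5 mod 8 ⇒ (2/21)^4 = +1]
  = 1    [(1/21) = 1]

1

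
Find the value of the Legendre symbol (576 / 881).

(576 / 881)
  = (9 / 881)    [881 ≡ 1 mod 8 ⇒ (2 / 881)^6 = +1]
  = (881 / 9)    [QR: 9 ≡ 1 mod 4, sign kept]
  = (8 / 9)    [881 ≡ 8 mod 9]
  = (1 / 9)    [9 ≡ 1 mod 8 ⇒ (2 / 9)^3 = +1]
  = 1    [(1 / 9) = 1]

1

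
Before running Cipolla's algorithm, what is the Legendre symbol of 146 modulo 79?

Reduce the numerator: 146 ≡ 67 (mod 79), so (146/79) = (67/79).
Both 67 ≡ 3 and 79 ≡ 3 (mod 4), so reciprocity gives (67/79) = -(79/67). Reduce: 79 ≡ 12 (mod 67). Now have -(12/67).
Factor out 2: 12 = 2^2·3. Since 67 ≡ 3 (mod 8), (2/67) = -1, and (2/67)^2 = +1. Now have -(3/67).
Both 3 ≡ 3 and 67 ≡ 3 (mod 4), so reciprocity gives (3/67) = -(67/3). Reduce: 67 ≡ 1 (mod 3). Now have (1/3).
(1/3) = 1. Collecting the sign factors: 1.

1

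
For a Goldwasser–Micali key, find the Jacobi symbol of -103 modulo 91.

Reduce the numerator: -103 ≡ 79 (mod 91), so (-103 / 91) = (79 / 91).
Both 79 ≡ 3 and 91 ≡ 3 (mod 4), so reciprocity gives (79 / 91) = -(91 / 79). Reduce: 91 ≡ 12 (mod 79). Now have -(12 / 79).
Factor out 2: 12 = 2^2·3. Since 79 ≡ 7 (mod 8), (2 / 79) = +1, and (2 / 79)^2 = +1. Now have -(3 / 79).
Both 3 ≡ 3 and 79 ≡ 3 (mod 4), so reciprocity gives (3 / 79) = -(79 / 3). Reduce: 79 ≡ 1 (mod 3). Now have (1 / 3).
(1 / 3) = 1. Collecting the sign factors: 1.

1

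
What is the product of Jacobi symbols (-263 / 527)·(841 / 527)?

By multiplicativity, (-263·841 / 527) = (-263 / 527)·(841 / 527).
First factor (-263 / 527):
Pull out -1: (-263 / 527) = (-1 / 527)·(263 / 527). Since 527 ≡ 3 (mod 4), (-1 / 527) = -1. Now have -(263 / 527).
Both 263 ≡ 3 and 527 ≡ 3 (mod 4), so reciprocity gives (263 / 527) = -(527 / 263). Reduce: 527 ≡ 1 (mod 263). Now have (1 / 263).
(1 / 263) = 1. Collecting the sign factors: 1.
Second factor (841 / 527):
Reduce the numerator: 841 ≡ 314 (mod 527), so (841 / 527) = (314 / 527).
Factor out 2: 314 = 2·157. Since 527 ≡ 7 (mod 8), (2 / 527) = +1. Now have (157 / 527).
157 ≡ 1 (mod 4), so quadratic reciprocity gives (157 / 527) = (527 / 157). Reduce: 527 ≡ 56 (mod 157). Now have (56 / 157).
Factor out 2: 56 = 2^3·7. Since 157 ≡ 5 (mod 8), (2 / 157) = -1, and (2 / 157)^3 = -1. Now have -(7 / 157).
157 ≡ 1 (mod 4), so quadratic reciprocity gives (7 / 157) = (157 / 7). Reduce: 157 ≡ 3 (mod 7). Now have -(3 / 7).
Both 3 ≡ 3 and 7 ≡ 3 (mod 4), so reciprocity gives (3 / 7) = -(7 / 3). Reduce: 7 ≡ 1 (mod 3). Now have (1 / 3).
(1 / 3) = 1. Collecting the sign factors: 1.
Product: (1)·(1) = 1.

1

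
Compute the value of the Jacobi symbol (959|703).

(959|703)
  = (256|703)    [959 ≡ 256 mod 703]
  = (1|703)    [703 ≡ 7 mod 8 ⇒ (2|703)^8 = +1]
  = 1    [(1|703) = 1]

1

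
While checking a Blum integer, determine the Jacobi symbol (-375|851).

-1

(-375|851)
  = (476|851)    [-375 ≡ 476 mod 851]
  = (119|851)    [851 ≡ 3 mod 8 ⇒ (2|851)^2 = +1]
  = -(851|119)    [QR: both ≡ 3 mod 4, sign flips]
  = -(18|119)    [851 ≡ 18 mod 119]
  = -(9|119)    [119 ≡ 7 mod 8 ⇒ (2|119) = +1]
  = -(119|9)    [QR: 9 ≡ 1 mod 4, sign kept]
  = -(2|9)    [119 ≡ 2 mod 9]
  = -(1|9)    [9 ≡ 1 mod 8 ⇒ (2|9) = +1]
  = -1    [(1|9) = 1]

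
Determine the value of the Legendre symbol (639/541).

-1

Reduce the numerator: 639 ≡ 98 (mod 541), so (639/541) = (98/541).
Factor out 2: 98 = 2·49. Since 541 ≡ 5 (mod 8), (2/541) = -1. Now have -(49/541).
49 ≡ 1 (mod 4), so quadratic reciprocity gives (49/541) = (541/49). Reduce: 541 ≡ 2 (mod 49). Now have -(2/49).
Factor out 2: 2 = 2. Since 49 ≡ 1 (mod 8), (2/49) = +1. Now have -(1/49).
(1/49) = 1. Collecting the sign factors: -1.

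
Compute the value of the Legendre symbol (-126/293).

(-126/293)
  = (167/293)    [-126 ≡ 167 mod 293]
  = (293/167)    [QR: 293 ≡ 1 mod 4, sign kept]
  = (126/167)    [293 ≡ 126 mod 167]
  = (63/167)    [167 ≡ 7 mod 8 ⇒ (2/167) = +1]
  = -(167/63)    [QR: both ≡ 3 mod 4, sign flips]
  = -(41/63)    [167 ≡ 41 mod 63]
  = -(63/41)    [QR: 41 ≡ 1 mod 4, sign kept]
  = -(22/41)    [63 ≡ 22 mod 41]
  = -(11/41)    [41 ≡ 1 mod 8 ⇒ (2/41) = +1]
  = -(41/11)    [QR: 41 ≡ 1 mod 4, sign kept]
  = -(8/11)    [41 ≡ 8 mod 11]
  = (1/11)    [11 ≡ 3 mod 8 ⇒ (2/11)^3 = -1]
  = 1    [(1/11) = 1]

1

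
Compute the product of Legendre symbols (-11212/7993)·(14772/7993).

By multiplicativity, (-11212·14772/7993) = (-11212/7993)·(14772/7993).
First factor (-11212/7993):
Pull out -1: (-11212/7993) = (-1/7993)·(11212/7993). Since 7993 ≡ 1 (mod 4), (-1/7993) = +1. Now have (11212/7993).
Reduce the numerator: 11212 ≡ 3219 (mod 7993), so (11212/7993) = (3219/7993).
7993 ≡ 1 (mod 4), so quadratic reciprocity gives (3219/7993) = (7993/3219). Reduce: 7993 ≡ 1555 (mod 3219). Now have (1555/3219).
Both 1555 ≡ 3 and 3219 ≡ 3 (mod 4), so reciprocity gives (1555/3219) = -(3219/1555). Reduce: 3219 ≡ 109 (mod 1555). Now have -(109/1555).
109 ≡ 1 (mod 4), so quadratic reciprocity gives (109/1555) = (1555/109). Reduce: 1555 ≡ 29 (mod 109). Now have -(29/109).
29 ≡ 1 (mod 4), so quadratic reciprocity gives (29/109) = (109/29). Reduce: 109 ≡ 22 (mod 29). Now have -(22/29).
Factor out 2: 22 = 2·11. Since 29 ≡ 5 (mod 8), (2/29) = -1. Now have (11/29).
29 ≡ 1 (mod 4), so quadratic reciprocity gives (11/29) = (29/11). Reduce: 29 ≡ 7 (mod 11). Now have (7/11).
Both 7 ≡ 3 and 11 ≡ 3 (mod 4), so reciprocity gives (7/11) = -(11/7). Reduce: 11 ≡ 4 (mod 7). Now have -(4/7).
Factor out 2: 4 = 2^2. Since 7 ≡ 7 (mod 8), (2/7) = +1, and (2/7)^2 = +1. Now have -(1/7).
(1/7) = 1. Collecting the sign factors: -1.
Second factor (14772/7993):
Reduce the numerator: 14772 ≡ 6779 (mod 7993), so (14772/7993) = (6779/7993).
7993 ≡ 1 (mod 4), so quadratic reciprocity gives (6779/7993) = (7993/6779). Reduce: 7993 ≡ 1214 (mod 6779). Now have (1214/6779).
Factor out 2: 1214 = 2·607. Since 6779 ≡ 3 (mod 8), (2/6779) = -1. Now have -(607/6779).
Both 607 ≡ 3 and 6779 ≡ 3 (mod 4), so reciprocity gives (607/6779) = -(6779/607). Reduce: 6779 ≡ 102 (mod 607). Now have (102/607).
Factor out 2: 102 = 2·51. Since 607 ≡ 7 (mod 8), (2/607) = +1. Now have (51/607).
Both 51 ≡ 3 and 607 ≡ 3 (mod 4), so reciprocity gives (51/607) = -(607/51). Reduce: 607 ≡ 46 (mod 51). Now have -(46/51).
Factor out 2: 46 = 2·23. Since 51 ≡ 3 (mod 8), (2/51) = -1. Now have (23/51).
Both 23 ≡ 3 and 51 ≡ 3 (mod 4), so reciprocity gives (23/51) = -(51/23). Reduce: 51 ≡ 5 (mod 23). Now have -(5/23).
5 ≡ 1 (mod 4), so quadratic reciprocity gives (5/23) = (23/5). Reduce: 23 ≡ 3 (mod 5). Now have -(3/5).
5 ≡ 1 (mod 4), so quadratic reciprocity gives (3/5) = (5/3). Reduce: 5 ≡ 2 (mod 3). Now have -(2/3).
Factor out 2: 2 = 2. Since 3 ≡ 3 (mod 8), (2/3) = -1. Now have (1/3).
(1/3) = 1. Collecting the sign factors: 1.
Product: (-1)·(1) = -1.

-1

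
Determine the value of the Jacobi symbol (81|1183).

1

(81|1183)
  = (1183|81)    [QR: 81 ≡ 1 mod 4, sign kept]
  = (49|81)    [1183 ≡ 49 mod 81]
  = (81|49)    [QR: 49 ≡ 1 mod 4, sign kept]
  = (32|49)    [81 ≡ 32 mod 49]
  = (1|49)    [49 ≡ 1 mod 8 ⇒ (2|49)^5 = +1]
  = 1    [(1|49) = 1]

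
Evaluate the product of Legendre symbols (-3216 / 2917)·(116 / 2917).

By multiplicativity, (-3216·116 / 2917) = (-3216 / 2917)·(116 / 2917).
First factor (-3216 / 2917):
(-3216 / 2917)
  = (2618 / 2917)    [-3216 ≡ 2618 mod 2917]
  = -(1309 / 2917)    [2917 ≡ 5 mod 8 ⇒ (2 / 2917) = -1]
  = -(2917 / 1309)    [QR: 1309 ≡ 1 mod 4, sign kept]
  = -(299 / 1309)    [2917 ≡ 299 mod 1309]
  = -(1309 / 299)    [QR: 1309 ≡ 1 mod 4, sign kept]
  = -(113 / 299)    [1309 ≡ 113 mod 299]
  = -(299 / 113)    [QR: 113 ≡ 1 mod 4, sign kept]
  = -(73 / 113)    [299 ≡ 73 mod 113]
  = -(113 / 73)    [QR: 73 ≡ 1 mod 4, sign kept]
  = -(40 / 73)    [113 ≡ 40 mod 73]
  = -(5 / 73)    [73 ≡ 1 mod 8 ⇒ (2 / 73)^3 = +1]
  = -(73 / 5)    [QR: 5 ≡ 1 mod 4, sign kept]
  = -(3 / 5)    [73 ≡ 3 mod 5]
  = -(5 / 3)    [QR: 5 ≡ 1 mod 4, sign kept]
  = -(2 / 3)    [5 ≡ 2 mod 3]
  = (1 / 3)    [3 ≡ 3 mod 8 ⇒ (2 / 3) = -1]
  = 1    [(1 / 3) = 1]
Second factor (116 / 2917):
(116 / 2917)
  = (29 / 2917)    [2917 ≡ 5 mod 8 ⇒ (2 / 2917)^2 = +1]
  = (2917 / 29)    [QR: 29 ≡ 1 mod 4, sign kept]
  = (17 / 29)    [2917 ≡ 17 mod 29]
  = (29 / 17)    [QR: 17 ≡ 1 mod 4, sign kept]
  = (12 / 17)    [29 ≡ 12 mod 17]
  = (3 / 17)    [17 ≡ 1 mod 8 ⇒ (2 / 17)^2 = +1]
  = (17 / 3)    [QR: 17 ≡ 1 mod 4, sign kept]
  = (2 / 3)    [17 ≡ 2 mod 3]
  = -(1 / 3)    [3 ≡ 3 mod 8 ⇒ (2 / 3) = -1]
  = -1    [(1 / 3) = 1]
Product: (1)·(-1) = -1.

-1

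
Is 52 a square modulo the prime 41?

no

(52/41)
  = (11/41)    [52 ≡ 11 mod 41]
  = (41/11)    [QR: 41 ≡ 1 mod 4, sign kept]
  = (8/11)    [41 ≡ 8 mod 11]
  = -(1/11)    [11 ≡ 3 mod 8 ⇒ (2/11)^3 = -1]
  = -1    [(1/11) = 1]
(52/41) = -1, and 41 is prime, so 52 is not a quadratic residue mod 41.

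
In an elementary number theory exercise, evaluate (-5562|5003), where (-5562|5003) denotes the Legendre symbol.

(-5562|5003)
  = (4444|5003)    [-5562 ≡ 4444 mod 5003]
  = (1111|5003)    [5003 ≡ 3 mod 8 ⇒ (2|5003)^2 = +1]
  = -(5003|1111)    [QR: both ≡ 3 mod 4, sign flips]
  = -(559|1111)    [5003 ≡ 559 mod 1111]
  = (1111|559)    [QR: both ≡ 3 mod 4, sign flips]
  = (552|559)    [1111 ≡ 552 mod 559]
  = (69|559)    [559 ≡ 7 mod 8 ⇒ (2|559)^3 = +1]
  = (559|69)    [QR: 69 ≡ 1 mod 4, sign kept]
  = (7|69)    [559 ≡ 7 mod 69]
  = (69|7)    [QR: 69 ≡ 1 mod 4, sign kept]
  = (6|7)    [69 ≡ 6 mod 7]
  = (3|7)    [7 ≡ 7 mod 8 ⇒ (2|7) = +1]
  = -(7|3)    [QR: both ≡ 3 mod 4, sign flips]
  = -(1|3)    [7 ≡ 1 mod 3]
  = -1    [(1|3) = 1]

-1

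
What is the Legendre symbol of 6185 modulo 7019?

-1

(6185|7019)
  = (7019|6185)    [QR: 6185 ≡ 1 mod 4, sign kept]
  = (834|6185)    [7019 ≡ 834 mod 6185]
  = (417|6185)    [6185 ≡ 1 mod 8 ⇒ (2|6185) = +1]
  = (6185|417)    [QR: 417 ≡ 1 mod 4, sign kept]
  = (347|417)    [6185 ≡ 347 mod 417]
  = (417|347)    [QR: 417 ≡ 1 mod 4, sign kept]
  = (70|347)    [417 ≡ 70 mod 347]
  = -(35|347)    [347 ≡ 3 mod 8 ⇒ (2|347) = -1]
  = (347|35)    [QR: both ≡ 3 mod 4, sign flips]
  = (32|35)    [347 ≡ 32 mod 35]
  = -(1|35)    [35 ≡ 3 mod 8 ⇒ (2|35)^5 = -1]
  = -1    [(1|35) = 1]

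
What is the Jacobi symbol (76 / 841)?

1

Factor out 2: 76 = 2^2·19. Since 841 ≡ 1 (mod 8), (2 / 841) = +1, and (2 / 841)^2 = +1. Now have (19 / 841).
841 ≡ 1 (mod 4), so quadratic reciprocity gives (19 / 841) = (841 / 19). Reduce: 841 ≡ 5 (mod 19). Now have (5 / 19).
5 ≡ 1 (mod 4), so quadratic reciprocity gives (5 / 19) = (19 / 5). Reduce: 19 ≡ 4 (mod 5). Now have (4 / 5).
Factor out 2: 4 = 2^2. Since 5 ≡ 5 (mod 8), (2 / 5) = -1, and (2 / 5)^2 = +1. Now have (1 / 5).
(1 / 5) = 1. Collecting the sign factors: 1.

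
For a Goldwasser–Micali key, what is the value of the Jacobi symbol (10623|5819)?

-1

(10623|5819)
  = (4804|5819)    [10623 ≡ 4804 mod 5819]
  = (1201|5819)    [5819 ≡ 3 mod 8 ⇒ (2|5819)^2 = +1]
  = (5819|1201)    [QR: 1201 ≡ 1 mod 4, sign kept]
  = (1015|1201)    [5819 ≡ 1015 mod 1201]
  = (1201|1015)    [QR: 1201 ≡ 1 mod 4, sign kept]
  = (186|1015)    [1201 ≡ 186 mod 1015]
  = (93|1015)    [1015 ≡ 7 mod 8 ⇒ (2|1015) = +1]
  = (1015|93)    [QR: 93 ≡ 1 mod 4, sign kept]
  = (85|93)    [1015 ≡ 85 mod 93]
  = (93|85)    [QR: 85 ≡ 1 mod 4, sign kept]
  = (8|85)    [93 ≡ 8 mod 85]
  = -(1|85)    [85 ≡ 5 mod 8 ⇒ (2|85)^3 = -1]
  = -1    [(1|85) = 1]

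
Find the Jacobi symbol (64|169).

1

(64|169)
  = (1|169)    [169 ≡ 1 mod 8 ⇒ (2|169)^6 = +1]
  = 1    [(1|169) = 1]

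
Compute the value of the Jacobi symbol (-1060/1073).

Pull out -1: (-1060/1073) = (-1/1073)·(1060/1073). Since 1073 ≡ 1 (mod 4), (-1/1073) = +1. Now have (1060/1073).
Factor out 2: 1060 = 2^2·265. Since 1073 ≡ 1 (mod 8), (2/1073) = +1, and (2/1073)^2 = +1. Now have (265/1073).
265 ≡ 1 (mod 4), so quadratic reciprocity gives (265/1073) = (1073/265). Reduce: 1073 ≡ 13 (mod 265). Now have (13/265).
13 ≡ 1 (mod 4), so quadratic reciprocity gives (13/265) = (265/13). Reduce: 265 ≡ 5 (mod 13). Now have (5/13).
5 ≡ 1 (mod 4), so quadratic reciprocity gives (5/13) = (13/5). Reduce: 13 ≡ 3 (mod 5). Now have (3/5).
5 ≡ 1 (mod 4), so quadratic reciprocity gives (3/5) = (5/3). Reduce: 5 ≡ 2 (mod 3). Now have (2/3).
Factor out 2: 2 = 2. Since 3 ≡ 3 (mod 8), (2/3) = -1. Now have -(1/3).
(1/3) = 1. Collecting the sign factors: -1.

-1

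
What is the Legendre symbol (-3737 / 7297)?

-1

Reduce the numerator: -3737 ≡ 3560 (mod 7297), so (-3737 / 7297) = (3560 / 7297).
Factor out 2: 3560 = 2^3·445. Since 7297 ≡ 1 (mod 8), (2 / 7297) = +1, and (2 / 7297)^3 = +1. Now have (445 / 7297).
445 ≡ 1 (mod 4), so quadratic reciprocity gives (445 / 7297) = (7297 / 445). Reduce: 7297 ≡ 177 (mod 445). Now have (177 / 445).
177 ≡ 1 (mod 4), so quadratic reciprocity gives (177 / 445) = (445 / 177). Reduce: 445 ≡ 91 (mod 177). Now have (91 / 177).
177 ≡ 1 (mod 4), so quadratic reciprocity gives (91 / 177) = (177 / 91). Reduce: 177 ≡ 86 (mod 91). Now have (86 / 91).
Factor out 2: 86 = 2·43. Since 91 ≡ 3 (mod 8), (2 / 91) = -1. Now have -(43 / 91).
Both 43 ≡ 3 and 91 ≡ 3 (mod 4), so reciprocity gives (43 / 91) = -(91 / 43). Reduce: 91 ≡ 5 (mod 43). Now have (5 / 43).
5 ≡ 1 (mod 4), so quadratic reciprocity gives (5 / 43) = (43 / 5). Reduce: 43 ≡ 3 (mod 5). Now have (3 / 5).
5 ≡ 1 (mod 4), so quadratic reciprocity gives (3 / 5) = (5 / 3). Reduce: 5 ≡ 2 (mod 3). Now have (2 / 3).
Factor out 2: 2 = 2. Since 3 ≡ 3 (mod 8), (2 / 3) = -1. Now have -(1 / 3).
(1 / 3) = 1. Collecting the sign factors: -1.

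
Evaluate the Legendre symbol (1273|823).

Reduce the numerator: 1273 ≡ 450 (mod 823), so (1273|823) = (450|823).
Factor out 2: 450 = 2·225. Since 823 ≡ 7 (mod 8), (2|823) = +1. Now have (225|823).
225 ≡ 1 (mod 4), so quadratic reciprocity gives (225|823) = (823|225). Reduce: 823 ≡ 148 (mod 225). Now have (148|225).
Factor out 2: 148 = 2^2·37. Since 225 ≡ 1 (mod 8), (2|225) = +1, and (2|225)^2 = +1. Now have (37|225).
37 ≡ 1 (mod 4), so quadratic reciprocity gives (37|225) = (225|37). Reduce: 225 ≡ 3 (mod 37). Now have (3|37).
37 ≡ 1 (mod 4), so quadratic reciprocity gives (3|37) = (37|3). Reduce: 37 ≡ 1 (mod 3). Now have (1|3).
(1|3) = 1. Collecting the sign factors: 1.

1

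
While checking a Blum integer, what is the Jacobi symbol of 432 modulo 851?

(432/851)
  = (27/851)    [851 ≡ 3 mod 8 ⇒ (2/851)^4 = +1]
  = -(851/27)    [QR: both ≡ 3 mod 4, sign flips]
  = -(14/27)    [851 ≡ 14 mod 27]
  = (7/27)    [27 ≡ 3 mod 8 ⇒ (2/27) = -1]
  = -(27/7)    [QR: both ≡ 3 mod 4, sign flips]
  = -(6/7)    [27 ≡ 6 mod 7]
  = -(3/7)    [7 ≡ 7 mod 8 ⇒ (2/7) = +1]
  = (7/3)    [QR: both ≡ 3 mod 4, sign flips]
  = (1/3)    [7 ≡ 1 mod 3]
  = 1    [(1/3) = 1]

1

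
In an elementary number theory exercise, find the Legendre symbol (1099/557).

1

Reduce the numerator: 1099 ≡ 542 (mod 557), so (1099/557) = (542/557).
Factor out 2: 542 = 2·271. Since 557 ≡ 5 (mod 8), (2/557) = -1. Now have -(271/557).
557 ≡ 1 (mod 4), so quadratic reciprocity gives (271/557) = (557/271). Reduce: 557 ≡ 15 (mod 271). Now have -(15/271).
Both 15 ≡ 3 and 271 ≡ 3 (mod 4), so reciprocity gives (15/271) = -(271/15). Reduce: 271 ≡ 1 (mod 15). Now have (1/15).
(1/15) = 1. Collecting the sign factors: 1.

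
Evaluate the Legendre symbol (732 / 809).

Factor out 2: 732 = 2^2·183. Since 809 ≡ 1 (mod 8), (2 / 809) = +1, and (2 / 809)^2 = +1. Now have (183 / 809).
809 ≡ 1 (mod 4), so quadratic reciprocity gives (183 / 809) = (809 / 183). Reduce: 809 ≡ 77 (mod 183). Now have (77 / 183).
77 ≡ 1 (mod 4), so quadratic reciprocity gives (77 / 183) = (183 / 77). Reduce: 183 ≡ 29 (mod 77). Now have (29 / 77).
29 ≡ 1 (mod 4), so quadratic reciprocity gives (29 / 77) = (77 / 29). Reduce: 77 ≡ 19 (mod 29). Now have (19 / 29).
29 ≡ 1 (mod 4), so quadratic reciprocity gives (19 / 29) = (29 / 19). Reduce: 29 ≡ 10 (mod 19). Now have (10 / 19).
Factor out 2: 10 = 2·5. Since 19 ≡ 3 (mod 8), (2 / 19) = -1. Now have -(5 / 19).
5 ≡ 1 (mod 4), so quadratic reciprocity gives (5 / 19) = (19 / 5). Reduce: 19 ≡ 4 (mod 5). Now have -(4 / 5).
Factor out 2: 4 = 2^2. Since 5 ≡ 5 (mod 8), (2 / 5) = -1, and (2 / 5)^2 = +1. Now have -(1 / 5).
(1 / 5) = 1. Collecting the sign factors: -1.

-1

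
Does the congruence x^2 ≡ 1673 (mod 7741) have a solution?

1673 ≡ 1 (mod 4), so quadratic reciprocity gives (1673/7741) = (7741/1673). Reduce: 7741 ≡ 1049 (mod 1673). Now have (1049/1673).
1049 ≡ 1 (mod 4), so quadratic reciprocity gives (1049/1673) = (1673/1049). Reduce: 1673 ≡ 624 (mod 1049). Now have (624/1049).
Factor out 2: 624 = 2^4·39. Since 1049 ≡ 1 (mod 8), (2/1049) = +1, and (2/1049)^4 = +1. Now have (39/1049).
1049 ≡ 1 (mod 4), so quadratic reciprocity gives (39/1049) = (1049/39). Reduce: 1049 ≡ 35 (mod 39). Now have (35/39).
Both 35 ≡ 3 and 39 ≡ 3 (mod 4), so reciprocity gives (35/39) = -(39/35). Reduce: 39 ≡ 4 (mod 35). Now have -(4/35).
Factor out 2: 4 = 2^2. Since 35 ≡ 3 (mod 8), (2/35) = -1, and (2/35)^2 = +1. Now have -(1/35).
(1/35) = 1. Collecting the sign factors: -1.
The Legendre symbol is -1, so x^2 ≡ 1673 (mod 7741) has no solution.

no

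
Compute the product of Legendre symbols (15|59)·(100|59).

1

By multiplicativity, (15·100|59) = (15|59)·(100|59).
First factor (15|59):
(15|59)
  = -(59|15)    [QR: both ≡ 3 mod 4, sign flips]
  = -(14|15)    [59 ≡ 14 mod 15]
  = -(7|15)    [15 ≡ 7 mod 8 ⇒ (2|15) = +1]
  = (15|7)    [QR: both ≡ 3 mod 4, sign flips]
  = (1|7)    [15 ≡ 1 mod 7]
  = 1    [(1|7) = 1]
Second factor (100|59):
(100|59)
  = (41|59)    [100 ≡ 41 mod 59]
  = (59|41)    [QR: 41 ≡ 1 mod 4, sign kept]
  = (18|41)    [59 ≡ 18 mod 41]
  = (9|41)    [41 ≡ 1 mod 8 ⇒ (2|41) = +1]
  = (41|9)    [QR: 9 ≡ 1 mod 4, sign kept]
  = (5|9)    [41 ≡ 5 mod 9]
  = (9|5)    [QR: 5 ≡ 1 mod 4, sign kept]
  = (4|5)    [9 ≡ 4 mod 5]
  = (1|5)    [5 ≡ 5 mod 8 ⇒ (2|5)^2 = +1]
  = 1    [(1|5) = 1]
Product: (1)·(1) = 1.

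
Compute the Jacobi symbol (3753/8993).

(3753/8993)
  = (8993/3753)    [QR: 3753 ≡ 1 mod 4, sign kept]
  = (1487/3753)    [8993 ≡ 1487 mod 3753]
  = (3753/1487)    [QR: 3753 ≡ 1 mod 4, sign kept]
  = (779/1487)    [3753 ≡ 779 mod 1487]
  = -(1487/779)    [QR: both ≡ 3 mod 4, sign flips]
  = -(708/779)    [1487 ≡ 708 mod 779]
  = -(177/779)    [779 ≡ 3 mod 8 ⇒ (2/779)^2 = +1]
  = -(779/177)    [QR: 177 ≡ 1 mod 4, sign kept]
  = -(71/177)    [779 ≡ 71 mod 177]
  = -(177/71)    [QR: 177 ≡ 1 mod 4, sign kept]
  = -(35/71)    [177 ≡ 35 mod 71]
  = (71/35)    [QR: both ≡ 3 mod 4, sign flips]
  = (1/35)    [71 ≡ 1 mod 35]
  = 1    [(1/35) = 1]

1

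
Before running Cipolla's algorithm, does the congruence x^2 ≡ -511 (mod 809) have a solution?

(-511/809)
  = (298/809)    [-511 ≡ 298 mod 809]
  = (149/809)    [809 ≡ 1 mod 8 ⇒ (2/809) = +1]
  = (809/149)    [QR: 149 ≡ 1 mod 4, sign kept]
  = (64/149)    [809 ≡ 64 mod 149]
  = (1/149)    [149 ≡ 5 mod 8 ⇒ (2/149)^6 = +1]
  = 1    [(1/149) = 1]
The Legendre symbol is 1, so x^2 ≡ -511 (mod 809) has solution.

yes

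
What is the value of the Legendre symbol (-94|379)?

-1

Reduce the numerator: -94 ≡ 285 (mod 379), so (-94|379) = (285|379).
285 ≡ 1 (mod 4), so quadratic reciprocity gives (285|379) = (379|285). Reduce: 379 ≡ 94 (mod 285). Now have (94|285).
Factor out 2: 94 = 2·47. Since 285 ≡ 5 (mod 8), (2|285) = -1. Now have -(47|285).
285 ≡ 1 (mod 4), so quadratic reciprocity gives (47|285) = (285|47). Reduce: 285 ≡ 3 (mod 47). Now have -(3|47).
Both 3 ≡ 3 and 47 ≡ 3 (mod 4), so reciprocity gives (3|47) = -(47|3). Reduce: 47 ≡ 2 (mod 3). Now have (2|3).
Factor out 2: 2 = 2. Since 3 ≡ 3 (mod 8), (2|3) = -1. Now have -(1|3).
(1|3) = 1. Collecting the sign factors: -1.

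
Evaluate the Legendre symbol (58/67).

Factor out 2: 58 = 2·29. Since 67 ≡ 3 (mod 8), (2/67) = -1. Now have -(29/67).
29 ≡ 1 (mod 4), so quadratic reciprocity gives (29/67) = (67/29). Reduce: 67 ≡ 9 (mod 29). Now have -(9/29).
9 ≡ 1 (mod 4), so quadratic reciprocity gives (9/29) = (29/9). Reduce: 29 ≡ 2 (mod 9). Now have -(2/9).
Factor out 2: 2 = 2. Since 9 ≡ 1 (mod 8), (2/9) = +1. Now have -(1/9).
(1/9) = 1. Collecting the sign factors: -1.

-1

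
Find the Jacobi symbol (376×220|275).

By multiplicativity, (376·220|275) = (376|275)·(220|275).
First factor (376|275):
(376|275)
  = (101|275)    [376 ≡ 101 mod 275]
  = (275|101)    [QR: 101 ≡ 1 mod 4, sign kept]
  = (73|101)    [275 ≡ 73 mod 101]
  = (101|73)    [QR: 73 ≡ 1 mod 4, sign kept]
  = (28|73)    [101 ≡ 28 mod 73]
  = (7|73)    [73 ≡ 1 mod 8 ⇒ (2|73)^2 = +1]
  = (73|7)    [QR: 73 ≡ 1 mod 4, sign kept]
  = (3|7)    [73 ≡ 3 mod 7]
  = -(7|3)    [QR: both ≡ 3 mod 4, sign flips]
  = -(1|3)    [7 ≡ 1 mod 3]
  = -1    [(1|3) = 1]
Second factor (220|275):
(220|275)
  = (55|275)    [275 ≡ 3 mod 8 ⇒ (2|275)^2 = +1]
  = -(275|55)    [QR: both ≡ 3 mod 4, sign flips]
  = -(0|55)    [275 ≡ 0 mod 55]
  = 0    [numerator 0, gcd > 1]
Product: (-1)·(0) = 0.

0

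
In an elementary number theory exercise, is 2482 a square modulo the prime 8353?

Factor out 2: 2482 = 2·1241. Since 8353 ≡ 1 (mod 8), (2/8353) = +1. Now have (1241/8353).
1241 ≡ 1 (mod 4), so quadratic reciprocity gives (1241/8353) = (8353/1241). Reduce: 8353 ≡ 907 (mod 1241). Now have (907/1241).
1241 ≡ 1 (mod 4), so quadratic reciprocity gives (907/1241) = (1241/907). Reduce: 1241 ≡ 334 (mod 907). Now have (334/907).
Factor out 2: 334 = 2·167. Since 907 ≡ 3 (mod 8), (2/907) = -1. Now have -(167/907).
Both 167 ≡ 3 and 907 ≡ 3 (mod 4), so reciprocity gives (167/907) = -(907/167). Reduce: 907 ≡ 72 (mod 167). Now have (72/167).
Factor out 2: 72 = 2^3·9. Since 167 ≡ 7 (mod 8), (2/167) = +1, and (2/167)^3 = +1. Now have (9/167).
9 ≡ 1 (mod 4), so quadratic reciprocity gives (9/167) = (167/9). Reduce: 167 ≡ 5 (mod 9). Now have (5/9).
5 ≡ 1 (mod 4), so quadratic reciprocity gives (5/9) = (9/5). Reduce: 9 ≡ 4 (mod 5). Now have (4/5).
Factor out 2: 4 = 2^2. Since 5 ≡ 5 (mod 8), (2/5) = -1, and (2/5)^2 = +1. Now have (1/5).
(1/5) = 1. Collecting the sign factors: 1.
The Legendre symbol is 1, so x^2 ≡ 2482 (mod 8353) has solution.

yes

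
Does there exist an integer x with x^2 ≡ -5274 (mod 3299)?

Reduce the numerator: -5274 ≡ 1324 (mod 3299), so (-5274|3299) = (1324|3299).
Factor out 2: 1324 = 2^2·331. Since 3299 ≡ 3 (mod 8), (2|3299) = -1, and (2|3299)^2 = +1. Now have (331|3299).
Both 331 ≡ 3 and 3299 ≡ 3 (mod 4), so reciprocity gives (331|3299) = -(3299|331). Reduce: 3299 ≡ 320 (mod 331). Now have -(320|331).
Factor out 2: 320 = 2^6·5. Since 331 ≡ 3 (mod 8), (2|331) = -1, and (2|331)^6 = +1. Now have -(5|331).
5 ≡ 1 (mod 4), so quadratic reciprocity gives (5|331) = (331|5). Reduce: 331 ≡ 1 (mod 5). Now have -(1|5).
(1|5) = 1. Collecting the sign factors: -1.
(-5274|3299) = -1, and 3299 is prime, so -5274 is not a quadratic residue mod 3299.

no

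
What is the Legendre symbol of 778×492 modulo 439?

-1

By multiplicativity, (778·492/439) = (778/439)·(492/439).
First factor (778/439):
(778/439)
  = (339/439)    [778 ≡ 339 mod 439]
  = -(439/339)    [QR: both ≡ 3 mod 4, sign flips]
  = -(100/339)    [439 ≡ 100 mod 339]
  = -(25/339)    [339 ≡ 3 mod 8 ⇒ (2/339)^2 = +1]
  = -(339/25)    [QR: 25 ≡ 1 mod 4, sign kept]
  = -(14/25)    [339 ≡ 14 mod 25]
  = -(7/25)    [25 ≡ 1 mod 8 ⇒ (2/25) = +1]
  = -(25/7)    [QR: 25 ≡ 1 mod 4, sign kept]
  = -(4/7)    [25 ≡ 4 mod 7]
  = -(1/7)    [7 ≡ 7 mod 8 ⇒ (2/7)^2 = +1]
  = -1    [(1/7) = 1]
Second factor (492/439):
(492/439)
  = (53/439)    [492 ≡ 53 mod 439]
  = (439/53)    [QR: 53 ≡ 1 mod 4, sign kept]
  = (15/53)    [439 ≡ 15 mod 53]
  = (53/15)    [QR: 53 ≡ 1 mod 4, sign kept]
  = (8/15)    [53 ≡ 8 mod 15]
  = (1/15)    [15 ≡ 7 mod 8 ⇒ (2/15)^3 = +1]
  = 1    [(1/15) = 1]
Product: (-1)·(1) = -1.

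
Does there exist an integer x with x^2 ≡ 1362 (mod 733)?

yes

Reduce the numerator: 1362 ≡ 629 (mod 733), so (1362/733) = (629/733).
629 ≡ 1 (mod 4), so quadratic reciprocity gives (629/733) = (733/629). Reduce: 733 ≡ 104 (mod 629). Now have (104/629).
Factor out 2: 104 = 2^3·13. Since 629 ≡ 5 (mod 8), (2/629) = -1, and (2/629)^3 = -1. Now have -(13/629).
13 ≡ 1 (mod 4), so quadratic reciprocity gives (13/629) = (629/13). Reduce: 629 ≡ 5 (mod 13). Now have -(5/13).
5 ≡ 1 (mod 4), so quadratic reciprocity gives (5/13) = (13/5). Reduce: 13 ≡ 3 (mod 5). Now have -(3/5).
5 ≡ 1 (mod 4), so quadratic reciprocity gives (3/5) = (5/3). Reduce: 5 ≡ 2 (mod 3). Now have -(2/3).
Factor out 2: 2 = 2. Since 3 ≡ 3 (mod 8), (2/3) = -1. Now have (1/3).
(1/3) = 1. Collecting the sign factors: 1.
The Legendre symbol is 1, so x^2 ≡ 1362 (mod 733) has solution.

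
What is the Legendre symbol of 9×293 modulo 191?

1

By multiplicativity, (9·293/191) = (9/191)·(293/191).
First factor (9/191):
(9/191)
  = (191/9)    [QR: 9 ≡ 1 mod 4, sign kept]
  = (2/9)    [191 ≡ 2 mod 9]
  = (1/9)    [9 ≡ 1 mod 8 ⇒ (2/9) = +1]
  = 1    [(1/9) = 1]
Second factor (293/191):
(293/191)
  = (102/191)    [293 ≡ 102 mod 191]
  = (51/191)    [191 ≡ 7 mod 8 ⇒ (2/191) = +1]
  = -(191/51)    [QR: both ≡ 3 mod 4, sign flips]
  = -(38/51)    [191 ≡ 38 mod 51]
  = (19/51)    [51 ≡ 3 mod 8 ⇒ (2/51) = -1]
  = -(51/19)    [QR: both ≡ 3 mod 4, sign flips]
  = -(13/19)    [51 ≡ 13 mod 19]
  = -(19/13)    [QR: 13 ≡ 1 mod 4, sign kept]
  = -(6/13)    [19 ≡ 6 mod 13]
  = (3/13)    [13 ≡ 5 mod 8 ⇒ (2/13) = -1]
  = (13/3)    [QR: 13 ≡ 1 mod 4, sign kept]
  = (1/3)    [13 ≡ 1 mod 3]
  = 1    [(1/3) = 1]
Product: (1)·(1) = 1.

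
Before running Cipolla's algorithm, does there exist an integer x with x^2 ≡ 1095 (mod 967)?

(1095|967)
  = (128|967)    [1095 ≡ 128 mod 967]
  = (1|967)    [967 ≡ 7 mod 8 ⇒ (2|967)^7 = +1]
  = 1    [(1|967) = 1]
The Legendre symbol is 1, so x^2 ≡ 1095 (mod 967) has solution.

yes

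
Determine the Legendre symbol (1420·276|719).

By multiplicativity, (1420·276|719) = (1420|719)·(276|719).
First factor (1420|719):
Reduce the numerator: 1420 ≡ 701 (mod 719), so (1420|719) = (701|719).
701 ≡ 1 (mod 4), so quadratic reciprocity gives (701|719) = (719|701). Reduce: 719 ≡ 18 (mod 701). Now have (18|701).
Factor out 2: 18 = 2·9. Since 701 ≡ 5 (mod 8), (2|701) = -1. Now have -(9|701).
9 ≡ 1 (mod 4), so quadratic reciprocity gives (9|701) = (701|9). Reduce: 701 ≡ 8 (mod 9). Now have -(8|9).
Factor out 2: 8 = 2^3. Since 9 ≡ 1 (mod 8), (2|9) = +1, and (2|9)^3 = +1. Now have -(1|9).
(1|9) = 1. Collecting the sign factors: -1.
Second factor (276|719):
Factor out 2: 276 = 2^2·69. Since 719 ≡ 7 (mod 8), (2|719) = +1, and (2|719)^2 = +1. Now have (69|719).
69 ≡ 1 (mod 4), so quadratic reciprocity gives (69|719) = (719|69). Reduce: 719 ≡ 29 (mod 69). Now have (29|69).
29 ≡ 1 (mod 4), so quadratic reciprocity gives (29|69) = (69|29). Reduce: 69 ≡ 11 (mod 29). Now have (11|29).
29 ≡ 1 (mod 4), so quadratic reciprocity gives (11|29) = (29|11). Reduce: 29 ≡ 7 (mod 11). Now have (7|11).
Both 7 ≡ 3 and 11 ≡ 3 (mod 4), so reciprocity gives (7|11) = -(11|7). Reduce: 11 ≡ 4 (mod 7). Now have -(4|7).
Factor out 2: 4 = 2^2. Since 7 ≡ 7 (mod 8), (2|7) = +1, and (2|7)^2 = +1. Now have -(1|7).
(1|7) = 1. Collecting the sign factors: -1.
Product: (-1)·(-1) = 1.

1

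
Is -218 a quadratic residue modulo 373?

(-218|373)
  = (155|373)    [-218 ≡ 155 mod 373]
  = (373|155)    [QR: 373 ≡ 1 mod 4, sign kept]
  = (63|155)    [373 ≡ 63 mod 155]
  = -(155|63)    [QR: both ≡ 3 mod 4, sign flips]
  = -(29|63)    [155 ≡ 29 mod 63]
  = -(63|29)    [QR: 29 ≡ 1 mod 4, sign kept]
  = -(5|29)    [63 ≡ 5 mod 29]
  = -(29|5)    [QR: 5 ≡ 1 mod 4, sign kept]
  = -(4|5)    [29 ≡ 4 mod 5]
  = -(1|5)    [5 ≡ 5 mod 8 ⇒ (2|5)^2 = +1]
  = -1    [(1|5) = 1]
(-218|373) = -1, and 373 is prime, so -218 is not a quadratic residue mod 373.

no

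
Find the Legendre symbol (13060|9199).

(13060|9199)
  = (3861|9199)    [13060 ≡ 3861 mod 9199]
  = (9199|3861)    [QR: 3861 ≡ 1 mod 4, sign kept]
  = (1477|3861)    [9199 ≡ 1477 mod 3861]
  = (3861|1477)    [QR: 1477 ≡ 1 mod 4, sign kept]
  = (907|1477)    [3861 ≡ 907 mod 1477]
  = (1477|907)    [QR: 1477 ≡ 1 mod 4, sign kept]
  = (570|907)    [1477 ≡ 570 mod 907]
  = -(285|907)    [907 ≡ 3 mod 8 ⇒ (2|907) = -1]
  = -(907|285)    [QR: 285 ≡ 1 mod 4, sign kept]
  = -(52|285)    [907 ≡ 52 mod 285]
  = -(13|285)    [285 ≡ 5 mod 8 ⇒ (2|285)^2 = +1]
  = -(285|13)    [QR: 13 ≡ 1 mod 4, sign kept]
  = -(12|13)    [285 ≡ 12 mod 13]
  = -(3|13)    [13 ≡ 5 mod 8 ⇒ (2|13)^2 = +1]
  = -(13|3)    [QR: 13 ≡ 1 mod 4, sign kept]
  = -(1|3)    [13 ≡ 1 mod 3]
  = -1    [(1|3) = 1]

-1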